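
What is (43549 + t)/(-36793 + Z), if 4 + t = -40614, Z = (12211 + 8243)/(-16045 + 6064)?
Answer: -9751437/122417129 ≈ -0.079657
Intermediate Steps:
Z = -6818/3327 (Z = 20454/(-9981) = 20454*(-1/9981) = -6818/3327 ≈ -2.0493)
t = -40618 (t = -4 - 40614 = -40618)
(43549 + t)/(-36793 + Z) = (43549 - 40618)/(-36793 - 6818/3327) = 2931/(-122417129/3327) = 2931*(-3327/122417129) = -9751437/122417129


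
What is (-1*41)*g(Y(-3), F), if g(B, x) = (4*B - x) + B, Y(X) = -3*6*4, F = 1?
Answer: 14801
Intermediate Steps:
Y(X) = -72 (Y(X) = -18*4 = -72)
g(B, x) = -x + 5*B (g(B, x) = (-x + 4*B) + B = -x + 5*B)
(-1*41)*g(Y(-3), F) = (-1*41)*(-1*1 + 5*(-72)) = -41*(-1 - 360) = -41*(-361) = 14801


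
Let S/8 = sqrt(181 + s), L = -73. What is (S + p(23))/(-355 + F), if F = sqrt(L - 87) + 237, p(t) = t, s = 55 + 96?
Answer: -1357/7042 - 472*sqrt(83)/3521 - 23*I*sqrt(10)/3521 - 16*I*sqrt(830)/3521 ≈ -1.414 - 0.15157*I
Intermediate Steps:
s = 151
F = 237 + 4*I*sqrt(10) (F = sqrt(-73 - 87) + 237 = sqrt(-160) + 237 = 4*I*sqrt(10) + 237 = 237 + 4*I*sqrt(10) ≈ 237.0 + 12.649*I)
S = 16*sqrt(83) (S = 8*sqrt(181 + 151) = 8*sqrt(332) = 8*(2*sqrt(83)) = 16*sqrt(83) ≈ 145.77)
(S + p(23))/(-355 + F) = (16*sqrt(83) + 23)/(-355 + (237 + 4*I*sqrt(10))) = (23 + 16*sqrt(83))/(-118 + 4*I*sqrt(10))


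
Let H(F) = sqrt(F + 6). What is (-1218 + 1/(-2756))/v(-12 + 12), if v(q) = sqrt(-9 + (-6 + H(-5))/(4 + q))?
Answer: 3356809*I*sqrt(41)/56498 ≈ 380.44*I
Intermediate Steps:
H(F) = sqrt(6 + F)
v(q) = sqrt(-9 - 5/(4 + q)) (v(q) = sqrt(-9 + (-6 + sqrt(6 - 5))/(4 + q)) = sqrt(-9 + (-6 + sqrt(1))/(4 + q)) = sqrt(-9 + (-6 + 1)/(4 + q)) = sqrt(-9 - 5/(4 + q)))
(-1218 + 1/(-2756))/v(-12 + 12) = (-1218 + 1/(-2756))/(sqrt((-41 - 9*(-12 + 12))/(4 + (-12 + 12)))) = (-1218 - 1/2756)/(sqrt((-41 - 9*0)/(4 + 0))) = -3356809*2/sqrt(-41 + 0)/2756 = -3356809*(-2*I*sqrt(41)/41)/2756 = -(-3356809)*I*sqrt(41)/56498 = 3356809*I*sqrt(41)/56498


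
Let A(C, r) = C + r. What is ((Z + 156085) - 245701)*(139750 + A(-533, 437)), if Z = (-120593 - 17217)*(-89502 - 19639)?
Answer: 2100484364628476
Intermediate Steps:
Z = 15040721210 (Z = -137810*(-109141) = 15040721210)
((Z + 156085) - 245701)*(139750 + A(-533, 437)) = ((15040721210 + 156085) - 245701)*(139750 + (-533 + 437)) = (15040877295 - 245701)*(139750 - 96) = 15040631594*139654 = 2100484364628476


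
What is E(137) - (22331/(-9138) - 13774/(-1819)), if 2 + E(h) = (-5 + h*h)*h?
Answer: 42729581559929/16622022 ≈ 2.5707e+6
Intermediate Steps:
E(h) = -2 + h*(-5 + h**2) (E(h) = -2 + (-5 + h*h)*h = -2 + (-5 + h**2)*h = -2 + h*(-5 + h**2))
E(137) - (22331/(-9138) - 13774/(-1819)) = (-2 + 137**3 - 5*137) - (22331/(-9138) - 13774/(-1819)) = (-2 + 2571353 - 685) - (22331*(-1/9138) - 13774*(-1/1819)) = 2570666 - (-22331/9138 + 13774/1819) = 2570666 - 1*85246723/16622022 = 2570666 - 85246723/16622022 = 42729581559929/16622022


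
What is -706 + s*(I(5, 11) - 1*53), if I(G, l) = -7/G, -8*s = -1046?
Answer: -39094/5 ≈ -7818.8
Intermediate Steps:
s = 523/4 (s = -⅛*(-1046) = 523/4 ≈ 130.75)
-706 + s*(I(5, 11) - 1*53) = -706 + 523*(-7/5 - 1*53)/4 = -706 + 523*(-7*⅕ - 53)/4 = -706 + 523*(-7/5 - 53)/4 = -706 + (523/4)*(-272/5) = -706 - 35564/5 = -39094/5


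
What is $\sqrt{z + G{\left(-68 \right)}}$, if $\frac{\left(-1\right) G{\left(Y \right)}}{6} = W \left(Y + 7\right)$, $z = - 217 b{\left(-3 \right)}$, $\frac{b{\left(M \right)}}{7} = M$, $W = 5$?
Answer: $\sqrt{6387} \approx 79.919$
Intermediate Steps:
$b{\left(M \right)} = 7 M$
$z = 4557$ ($z = - 217 \cdot 7 \left(-3\right) = \left(-217\right) \left(-21\right) = 4557$)
$G{\left(Y \right)} = -210 - 30 Y$ ($G{\left(Y \right)} = - 6 \cdot 5 \left(Y + 7\right) = - 6 \cdot 5 \left(7 + Y\right) = - 6 \left(35 + 5 Y\right) = -210 - 30 Y$)
$\sqrt{z + G{\left(-68 \right)}} = \sqrt{4557 - -1830} = \sqrt{4557 + \left(-210 + 2040\right)} = \sqrt{4557 + 1830} = \sqrt{6387}$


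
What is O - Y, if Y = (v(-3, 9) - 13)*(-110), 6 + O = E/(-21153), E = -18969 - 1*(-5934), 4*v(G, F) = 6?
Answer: -814316/641 ≈ -1270.4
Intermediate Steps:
v(G, F) = 3/2 (v(G, F) = (¼)*6 = 3/2)
E = -13035 (E = -18969 + 5934 = -13035)
O = -3451/641 (O = -6 - 13035/(-21153) = -6 - 13035*(-1/21153) = -6 + 395/641 = -3451/641 ≈ -5.3838)
Y = 1265 (Y = (3/2 - 13)*(-110) = -23/2*(-110) = 1265)
O - Y = -3451/641 - 1*1265 = -3451/641 - 1265 = -814316/641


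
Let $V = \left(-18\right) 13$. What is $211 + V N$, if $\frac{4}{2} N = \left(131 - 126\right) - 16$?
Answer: $1498$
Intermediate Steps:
$N = - \frac{11}{2}$ ($N = \frac{\left(131 - 126\right) - 16}{2} = \frac{5 - 16}{2} = \frac{1}{2} \left(-11\right) = - \frac{11}{2} \approx -5.5$)
$V = -234$
$211 + V N = 211 - -1287 = 211 + 1287 = 1498$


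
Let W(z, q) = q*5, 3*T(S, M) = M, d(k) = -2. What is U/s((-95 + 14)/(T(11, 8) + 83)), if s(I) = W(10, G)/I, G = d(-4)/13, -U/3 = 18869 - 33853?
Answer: 71001684/1285 ≈ 55254.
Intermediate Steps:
U = 44952 (U = -3*(18869 - 33853) = -3*(-14984) = 44952)
T(S, M) = M/3
G = -2/13 ≈ -0.15385
W(z, q) = 5*q
s(I) = -10/(13*I) (s(I) = (5*(-2/13))/I = -10/(13*I))
U/s((-95 + 14)/(T(11, 8) + 83)) = 44952/((-10*((1/3)*8 + 83)/(-95 + 14)/13)) = 44952/((-10/(13*((-81/(8/3 + 83)))))) = 44952/((-10/(13*((-81/257/3))))) = 44952/((-10/(13*((-81*3/257))))) = 44952/((-10/(13*(-243/257)))) = 44952/((-10/13*(-257/243))) = 44952/(2570/3159) = 44952*(3159/2570) = 71001684/1285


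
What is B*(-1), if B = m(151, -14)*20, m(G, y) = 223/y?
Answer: 2230/7 ≈ 318.57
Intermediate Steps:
B = -2230/7 (B = (223/(-14))*20 = (223*(-1/14))*20 = -223/14*20 = -2230/7 ≈ -318.57)
B*(-1) = -2230/7*(-1) = 2230/7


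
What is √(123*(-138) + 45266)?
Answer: 2*√7073 ≈ 168.20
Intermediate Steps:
√(123*(-138) + 45266) = √(-16974 + 45266) = √28292 = 2*√7073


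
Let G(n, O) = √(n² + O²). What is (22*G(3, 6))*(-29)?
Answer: -1914*√5 ≈ -4279.8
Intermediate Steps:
G(n, O) = √(O² + n²)
(22*G(3, 6))*(-29) = (22*√(6² + 3²))*(-29) = (22*√(36 + 9))*(-29) = (22*√45)*(-29) = (22*(3*√5))*(-29) = (66*√5)*(-29) = -1914*√5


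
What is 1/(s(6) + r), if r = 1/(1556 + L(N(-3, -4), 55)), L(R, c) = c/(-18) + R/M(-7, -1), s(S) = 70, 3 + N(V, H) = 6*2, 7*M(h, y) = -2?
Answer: 13693/958519 ≈ 0.014286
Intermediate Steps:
M(h, y) = -2/7 (M(h, y) = (⅐)*(-2) = -2/7)
N(V, H) = 9 (N(V, H) = -3 + 6*2 = -3 + 12 = 9)
L(R, c) = -7*R/2 - c/18 (L(R, c) = c/(-18) + R/(-2/7) = c*(-1/18) + R*(-7/2) = -c/18 - 7*R/2 = -7*R/2 - c/18)
r = 9/13693 (r = 1/(1556 + (-7/2*9 - 1/18*55)) = 1/(1556 + (-63/2 - 55/18)) = 1/(1556 - 311/9) = 1/(13693/9) = 9/13693 ≈ 0.00065727)
1/(s(6) + r) = 1/(70 + 9/13693) = 1/(958519/13693) = 13693/958519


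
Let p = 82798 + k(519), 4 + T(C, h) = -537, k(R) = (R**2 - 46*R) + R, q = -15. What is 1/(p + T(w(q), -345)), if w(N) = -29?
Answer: 1/328263 ≈ 3.0463e-6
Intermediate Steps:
k(R) = R**2 - 45*R
T(C, h) = -541 (T(C, h) = -4 - 537 = -541)
p = 328804 (p = 82798 + 519*(-45 + 519) = 82798 + 519*474 = 82798 + 246006 = 328804)
1/(p + T(w(q), -345)) = 1/(328804 - 541) = 1/328263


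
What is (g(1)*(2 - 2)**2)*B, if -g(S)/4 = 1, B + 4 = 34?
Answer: 0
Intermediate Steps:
B = 30 (B = -4 + 34 = 30)
g(S) = -4 (g(S) = -4*1 = -4)
(g(1)*(2 - 2)**2)*B = -4*(2 - 2)**2*30 = -4*0**2*30 = -4*0*30 = 0*30 = 0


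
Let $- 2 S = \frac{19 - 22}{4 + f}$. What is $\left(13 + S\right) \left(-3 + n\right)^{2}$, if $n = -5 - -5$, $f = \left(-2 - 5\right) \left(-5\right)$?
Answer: $\frac{3051}{26} \approx 117.35$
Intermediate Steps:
$f = 35$ ($f = \left(-7\right) \left(-5\right) = 35$)
$n = 0$ ($n = -5 + 5 = 0$)
$S = \frac{1}{26}$ ($S = - \frac{\left(19 - 22\right) \frac{1}{4 + 35}}{2} = - \frac{\left(-3\right) \frac{1}{39}}{2} = \left(- \frac{1}{2}\right) \left(- \frac{1}{13}\right) = \frac{1}{26} \approx 0.038462$)
$\left(13 + S\right) \left(-3 + n\right)^{2} = \left(13 + \frac{1}{26}\right) \left(-3 + 0\right)^{2} = \frac{339 \left(-3\right)^{2}}{26} = \frac{339}{26} \cdot 9 = \frac{3051}{26}$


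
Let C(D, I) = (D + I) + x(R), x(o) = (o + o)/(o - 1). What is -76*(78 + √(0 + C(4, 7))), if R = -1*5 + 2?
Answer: -5928 - 190*√2 ≈ -6196.7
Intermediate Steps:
R = -3 (R = -5 + 2 = -3)
x(o) = 2*o/(-1 + o) (x(o) = (2*o)/(-1 + o) = 2*o/(-1 + o))
C(D, I) = 3/2 + D + I (C(D, I) = (D + I) + 2*(-3)/(-1 - 3) = (D + I) + 2*(-3)/(-4) = (D + I) + 2*(-3)*(-¼) = (D + I) + 3/2 = 3/2 + D + I)
-76*(78 + √(0 + C(4, 7))) = -76*(78 + √(0 + (3/2 + 4 + 7))) = -76*(78 + √(0 + 25/2)) = -76*(78 + √(25/2)) = -76*(78 + 5*√2/2) = -5928 - 190*√2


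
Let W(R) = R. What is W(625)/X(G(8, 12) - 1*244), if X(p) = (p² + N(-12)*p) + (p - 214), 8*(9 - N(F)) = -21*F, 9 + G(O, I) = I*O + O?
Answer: 1250/50381 ≈ 0.024811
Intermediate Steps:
G(O, I) = -9 + O + I*O (G(O, I) = -9 + (I*O + O) = -9 + (O + I*O) = -9 + O + I*O)
N(F) = 9 + 21*F/8 (N(F) = 9 - (-21)*F/8 = 9 + 21*F/8)
X(p) = -214 + p² - 43*p/2 (X(p) = (p² + (9 + (21/8)*(-12))*p) + (p - 214) = (p² + (9 - 63/2)*p) + (-214 + p) = (p² - 45*p/2) + (-214 + p) = -214 + p² - 43*p/2)
W(625)/X(G(8, 12) - 1*244) = 625/(-214 + ((-9 + 8 + 12*8) - 1*244)² - 43*((-9 + 8 + 12*8) - 1*244)/2) = 625/(-214 + ((-9 + 8 + 96) - 244)² - 43*((-9 + 8 + 96) - 244)/2) = 625/(-214 + (95 - 244)² - 43*(95 - 244)/2) = 625/(-214 + (-149)² - 43/2*(-149)) = 625/(-214 + 22201 + 6407/2) = 625/(50381/2) = 625*(2/50381) = 1250/50381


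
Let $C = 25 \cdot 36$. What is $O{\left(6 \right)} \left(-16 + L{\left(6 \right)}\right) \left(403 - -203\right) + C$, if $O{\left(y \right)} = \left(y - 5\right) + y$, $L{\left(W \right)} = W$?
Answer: $-41520$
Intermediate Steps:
$O{\left(y \right)} = -5 + 2 y$ ($O{\left(y \right)} = \left(-5 + y\right) + y = -5 + 2 y$)
$C = 900$
$O{\left(6 \right)} \left(-16 + L{\left(6 \right)}\right) \left(403 - -203\right) + C = \left(-5 + 2 \cdot 6\right) \left(-16 + 6\right) \left(403 - -203\right) + 900 = \left(-5 + 12\right) \left(-10\right) \left(403 + 203\right) + 900 = 7 \left(-10\right) 606 + 900 = \left(-70\right) 606 + 900 = -42420 + 900 = -41520$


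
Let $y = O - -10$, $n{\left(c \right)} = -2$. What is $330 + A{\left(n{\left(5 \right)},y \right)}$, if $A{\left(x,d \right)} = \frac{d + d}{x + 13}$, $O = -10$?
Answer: $330$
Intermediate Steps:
$y = 0$ ($y = -10 - -10 = -10 + 10 = 0$)
$A{\left(x,d \right)} = \frac{2 d}{13 + x}$
$330 + A{\left(n{\left(5 \right)},y \right)} = 330 + 2 \cdot 0 \frac{1}{13 - 2} = 330 + 2 \cdot 0 \cdot \frac{1}{11} = 330 + 0 = 330$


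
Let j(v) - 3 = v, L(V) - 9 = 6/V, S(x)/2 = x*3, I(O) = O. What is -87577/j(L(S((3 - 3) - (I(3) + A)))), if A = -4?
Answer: -87577/13 ≈ -6736.7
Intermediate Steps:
S(x) = 6*x (S(x) = 2*(x*3) = 2*(3*x) = 6*x)
L(V) = 9 + 6/V
j(v) = 3 + v
-87577/j(L(S((3 - 3) - (I(3) + A)))) = -87577/(3 + (9 + 6/((6*((3 - 3) - (3 - 4)))))) = -87577/(3 + (9 + 6/((6*(0 - 1*(-1)))))) = -87577/(3 + (9 + 6/((6*(0 + 1))))) = -87577/(3 + (9 + 6/((6*1)))) = -87577/(3 + (9 + 6/6)) = -87577/(3 + (9 + 6*(1/6))) = -87577/(3 + (9 + 1)) = -87577/(3 + 10) = -87577/13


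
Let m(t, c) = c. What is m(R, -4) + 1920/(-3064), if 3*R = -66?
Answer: -1772/383 ≈ -4.6266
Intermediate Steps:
R = -22 (R = (⅓)*(-66) = -22)
m(R, -4) + 1920/(-3064) = -4 + 1920/(-3064) = -4 + 1920*(-1/3064) = -4 - 240/383 = -1772/383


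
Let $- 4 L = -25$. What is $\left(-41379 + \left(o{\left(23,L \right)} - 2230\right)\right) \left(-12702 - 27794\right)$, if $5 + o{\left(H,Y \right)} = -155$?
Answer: $1772469424$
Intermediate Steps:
$L = \frac{25}{4}$ ($L = \left(- \frac{1}{4}\right) \left(-25\right) = \frac{25}{4} \approx 6.25$)
$o{\left(H,Y \right)} = -160$ ($o{\left(H,Y \right)} = -5 - 155 = -160$)
$\left(-41379 + \left(o{\left(23,L \right)} - 2230\right)\right) \left(-12702 - 27794\right) = \left(-41379 - 2390\right) \left(-12702 - 27794\right) = \left(-41379 - 2390\right) \left(-40496\right) = \left(-43769\right) \left(-40496\right) = 1772469424$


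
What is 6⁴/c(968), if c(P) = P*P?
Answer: 81/58564 ≈ 0.0013831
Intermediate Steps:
c(P) = P²
6⁴/c(968) = 6⁴/(968²) = 1296/937024 = 1296*(1/937024) = 81/58564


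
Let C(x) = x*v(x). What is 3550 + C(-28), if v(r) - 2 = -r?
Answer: 2710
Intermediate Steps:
v(r) = 2 - r
C(x) = x*(2 - x)
3550 + C(-28) = 3550 - 28*(2 - 1*(-28)) = 3550 - 28*(2 + 28) = 3550 - 28*30 = 3550 - 840 = 2710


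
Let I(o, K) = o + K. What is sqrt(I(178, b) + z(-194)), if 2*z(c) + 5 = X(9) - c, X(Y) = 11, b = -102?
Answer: 4*sqrt(11) ≈ 13.266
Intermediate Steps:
I(o, K) = K + o
z(c) = 3 - c/2 (z(c) = -5/2 + (11 - c)/2 = -5/2 + (11/2 - c/2) = 3 - c/2)
sqrt(I(178, b) + z(-194)) = sqrt((-102 + 178) + (3 - 1/2*(-194))) = sqrt(76 + (3 + 97)) = sqrt(76 + 100) = sqrt(176) = 4*sqrt(11)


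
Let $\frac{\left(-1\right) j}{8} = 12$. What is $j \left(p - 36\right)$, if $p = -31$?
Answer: $6432$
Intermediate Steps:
$j = -96$ ($j = \left(-8\right) 12 = -96$)
$j \left(p - 36\right) = - 96 \left(-31 - 36\right) = \left(-96\right) \left(-67\right) = 6432$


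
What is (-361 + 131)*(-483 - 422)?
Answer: 208150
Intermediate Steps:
(-361 + 131)*(-483 - 422) = -230*(-905) = 208150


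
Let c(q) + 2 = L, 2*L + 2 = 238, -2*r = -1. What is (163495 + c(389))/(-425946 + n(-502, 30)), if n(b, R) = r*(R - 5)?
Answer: -327222/851867 ≈ -0.38412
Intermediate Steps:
r = ½ (r = -½*(-1) = ½ ≈ 0.50000)
L = 118 (L = -1 + (½)*238 = -1 + 119 = 118)
c(q) = 116 (c(q) = -2 + 118 = 116)
n(b, R) = -5/2 + R/2 (n(b, R) = (R - 5)/2 = (-5 + R)/2 = -5/2 + R/2)
(163495 + c(389))/(-425946 + n(-502, 30)) = (163495 + 116)/(-425946 + (-5/2 + (½)*30)) = 163611/(-425946 + (-5/2 + 15)) = 163611/(-425946 + 25/2) = 163611/(-851867/2) = 163611*(-2/851867) = -327222/851867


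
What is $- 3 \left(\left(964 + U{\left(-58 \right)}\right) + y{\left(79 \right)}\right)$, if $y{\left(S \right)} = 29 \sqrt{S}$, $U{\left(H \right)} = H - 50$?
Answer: $-2568 - 87 \sqrt{79} \approx -3341.3$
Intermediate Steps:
$U{\left(H \right)} = -50 + H$
$- 3 \left(\left(964 + U{\left(-58 \right)}\right) + y{\left(79 \right)}\right) = - 3 \left(\left(964 - 108\right) + 29 \sqrt{79}\right) = - 3 \left(856 + 29 \sqrt{79}\right) = -2568 - 87 \sqrt{79}$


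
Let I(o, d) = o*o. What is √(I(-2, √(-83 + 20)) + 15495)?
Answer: √15499 ≈ 124.49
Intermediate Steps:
I(o, d) = o²
√(I(-2, √(-83 + 20)) + 15495) = √((-2)² + 15495) = √(4 + 15495) = √15499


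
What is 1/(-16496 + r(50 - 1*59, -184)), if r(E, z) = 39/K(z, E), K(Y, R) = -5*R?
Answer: -15/247427 ≈ -6.0624e-5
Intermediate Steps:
r(E, z) = -39/(5*E) (r(E, z) = 39/((-5*E)) = 39*(-1/(5*E)) = -39/(5*E))
1/(-16496 + r(50 - 1*59, -184)) = 1/(-16496 - 39/(5*(50 - 1*59))) = 1/(-16496 - 39/(5*(50 - 59))) = 1/(-16496 - 39/5/(-9)) = 1/(-16496 - 39/5*(-1/9)) = 1/(-16496 + 13/15) = 1/(-247427/15) = -15/247427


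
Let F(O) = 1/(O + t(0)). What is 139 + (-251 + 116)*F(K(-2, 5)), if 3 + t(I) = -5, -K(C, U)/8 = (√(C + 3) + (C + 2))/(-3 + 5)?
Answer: 601/4 ≈ 150.25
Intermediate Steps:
K(C, U) = -8 - 4*C - 4*√(3 + C) (K(C, U) = -8*(√(C + 3) + (C + 2))/(-3 + 5) = -8*(√(3 + C) + (2 + C))/2 = -8*(2 + C + √(3 + C))/2 = -8*(1 + C/2 + √(3 + C)/2) = -8 - 4*C - 4*√(3 + C))
t(I) = -8 (t(I) = -3 - 5 = -8)
F(O) = 1/(-8 + O) (F(O) = 1/(O - 8) = 1/(-8 + O))
139 + (-251 + 116)*F(K(-2, 5)) = 139 + (-251 + 116)/(-8 + (-8 - 4*(-2) - 4*√(3 - 2))) = 139 - 135/(-8 + (-8 + 8 - 4*√1)) = 139 - 135/(-8 + (-8 + 8 - 4*1)) = 139 - 135/(-8 + (-8 + 8 - 4)) = 139 - 135/(-8 - 4) = 139 - 135/(-12) = 139 - 135*(-1/12) = 139 + 45/4 = 601/4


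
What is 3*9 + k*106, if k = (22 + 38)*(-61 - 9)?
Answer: -445173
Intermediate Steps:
k = -4200 (k = 60*(-70) = -4200)
3*9 + k*106 = 3*9 - 4200*106 = 27 - 445200 = -445173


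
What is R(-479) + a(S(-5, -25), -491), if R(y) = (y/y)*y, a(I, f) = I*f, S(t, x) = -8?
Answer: 3449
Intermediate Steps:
R(y) = y (R(y) = 1*y = y)
R(-479) + a(S(-5, -25), -491) = -479 - 8*(-491) = -479 + 3928 = 3449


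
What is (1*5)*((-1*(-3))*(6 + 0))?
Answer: 90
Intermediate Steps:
(1*5)*((-1*(-3))*(6 + 0)) = 5*(3*6) = 5*18 = 90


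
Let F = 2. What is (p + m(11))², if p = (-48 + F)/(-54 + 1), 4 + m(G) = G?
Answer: 173889/2809 ≈ 61.904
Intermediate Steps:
m(G) = -4 + G
p = 46/53 (p = (-48 + 2)/(-54 + 1) = -46/(-53) = -46*(-1/53) = 46/53 ≈ 0.86792)
(p + m(11))² = (46/53 + (-4 + 11))² = (46/53 + 7)² = (417/53)² = 173889/2809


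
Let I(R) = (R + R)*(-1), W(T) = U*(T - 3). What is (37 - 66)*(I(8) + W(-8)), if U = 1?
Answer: 783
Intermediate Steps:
W(T) = -3 + T (W(T) = 1*(T - 3) = 1*(-3 + T) = -3 + T)
I(R) = -2*R (I(R) = (2*R)*(-1) = -2*R)
(37 - 66)*(I(8) + W(-8)) = (37 - 66)*(-2*8 + (-3 - 8)) = -29*(-16 - 11) = -29*(-27) = 783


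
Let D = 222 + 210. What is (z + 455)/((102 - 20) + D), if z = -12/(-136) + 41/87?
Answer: 1347545/1520412 ≈ 0.88630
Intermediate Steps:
D = 432
z = 1655/2958 (z = -12*(-1/136) + 41*(1/87) = 3/34 + 41/87 = 1655/2958 ≈ 0.55950)
(z + 455)/((102 - 20) + D) = (1655/2958 + 455)/((102 - 20) + 432) = 1347545/(2958*(82 + 432)) = (1347545/2958)/514 = (1347545/2958)*(1/514) = 1347545/1520412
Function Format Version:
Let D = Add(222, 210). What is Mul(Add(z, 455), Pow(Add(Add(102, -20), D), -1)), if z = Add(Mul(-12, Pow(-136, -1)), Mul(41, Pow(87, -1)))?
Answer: Rational(1347545, 1520412) ≈ 0.88630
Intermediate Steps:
D = 432
z = Rational(1655, 2958) (z = Add(Mul(-12, Rational(-1, 136)), Mul(41, Rational(1, 87))) = Add(Rational(3, 34), Rational(41, 87)) = Rational(1655, 2958) ≈ 0.55950)
Mul(Add(z, 455), Pow(Add(Add(102, -20), D), -1)) = Mul(Add(Rational(1655, 2958), 455), Pow(Add(Add(102, -20), 432), -1)) = Mul(Rational(1347545, 2958), Pow(Add(82, 432), -1)) = Mul(Rational(1347545, 2958), Pow(514, -1)) = Mul(Rational(1347545, 2958), Rational(1, 514)) = Rational(1347545, 1520412)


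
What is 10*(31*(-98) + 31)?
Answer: -30070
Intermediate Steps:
10*(31*(-98) + 31) = 10*(-3038 + 31) = 10*(-3007) = -30070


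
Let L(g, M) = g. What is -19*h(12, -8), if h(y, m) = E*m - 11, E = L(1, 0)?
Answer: 361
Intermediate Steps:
E = 1
h(y, m) = -11 + m (h(y, m) = 1*m - 11 = m - 11 = -11 + m)
-19*h(12, -8) = -19*(-11 - 8) = -19*(-19) = 361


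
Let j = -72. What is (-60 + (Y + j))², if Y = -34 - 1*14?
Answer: 32400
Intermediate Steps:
Y = -48 (Y = -34 - 14 = -48)
(-60 + (Y + j))² = (-60 + (-48 - 72))² = (-60 - 120)² = (-180)² = 32400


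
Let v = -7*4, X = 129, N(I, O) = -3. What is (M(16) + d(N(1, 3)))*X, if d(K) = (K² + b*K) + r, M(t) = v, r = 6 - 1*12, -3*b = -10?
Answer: -4515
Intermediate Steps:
b = 10/3 (b = -⅓*(-10) = 10/3 ≈ 3.3333)
r = -6 (r = 6 - 12 = -6)
v = -28
M(t) = -28
d(K) = -6 + K² + 10*K/3 (d(K) = (K² + 10*K/3) - 6 = -6 + K² + 10*K/3)
(M(16) + d(N(1, 3)))*X = (-28 + (-6 + (-3)² + (10/3)*(-3)))*129 = (-28 + (-6 + 9 - 10))*129 = (-28 - 7)*129 = -35*129 = -4515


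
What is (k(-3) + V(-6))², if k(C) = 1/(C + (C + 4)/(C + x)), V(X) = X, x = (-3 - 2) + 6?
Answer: 1936/49 ≈ 39.510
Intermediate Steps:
x = 1 (x = -5 + 6 = 1)
k(C) = 1/(C + (4 + C)/(1 + C)) (k(C) = 1/(C + (C + 4)/(C + 1)) = 1/(C + (4 + C)/(1 + C)))
(k(-3) + V(-6))² = ((1 - 3)/(4 + (-3)² + 2*(-3)) - 6)² = (-2/(4 + 9 - 6) - 6)² = (-2/7 - 6)² = (-44/7)² = 1936/49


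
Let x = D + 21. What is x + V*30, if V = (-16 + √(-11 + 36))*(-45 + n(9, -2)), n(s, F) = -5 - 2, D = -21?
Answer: 17160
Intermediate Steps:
n(s, F) = -7
V = 572 (V = (-16 + √(-11 + 36))*(-45 - 7) = (-16 + √25)*(-52) = (-16 + 5)*(-52) = -11*(-52) = 572)
x = 0 (x = -21 + 21 = 0)
x + V*30 = 0 + 572*30 = 0 + 17160 = 17160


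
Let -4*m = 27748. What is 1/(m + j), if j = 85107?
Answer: 1/78170 ≈ 1.2793e-5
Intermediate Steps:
m = -6937 (m = -1/4*27748 = -6937)
1/(m + j) = 1/(-6937 + 85107) = 1/78170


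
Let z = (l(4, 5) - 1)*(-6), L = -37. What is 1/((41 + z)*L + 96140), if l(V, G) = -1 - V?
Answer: 1/93291 ≈ 1.0719e-5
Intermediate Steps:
z = 36 (z = ((-1 - 1*4) - 1)*(-6) = ((-1 - 4) - 1)*(-6) = (-5 - 1)*(-6) = -6*(-6) = 36)
1/((41 + z)*L + 96140) = 1/((41 + 36)*(-37) + 96140) = 1/(77*(-37) + 96140) = 1/(-2849 + 96140) = 1/93291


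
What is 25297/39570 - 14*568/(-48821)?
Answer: 1549685477/1931846970 ≈ 0.80218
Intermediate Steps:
25297/39570 - 14*568/(-48821) = 25297*(1/39570) - 7952*(-1/48821) = 25297/39570 + 7952/48821 = 1549685477/1931846970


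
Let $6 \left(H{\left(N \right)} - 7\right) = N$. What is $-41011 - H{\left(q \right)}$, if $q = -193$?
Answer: $- \frac{245915}{6} \approx -40986.0$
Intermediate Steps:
$H{\left(N \right)} = 7 + \frac{N}{6}$
$-41011 - H{\left(q \right)} = -41011 - \left(7 + \frac{1}{6} \left(-193\right)\right) = -41011 - \left(7 - \frac{193}{6}\right) = -41011 - - \frac{151}{6} = -41011 + \frac{151}{6} = - \frac{245915}{6}$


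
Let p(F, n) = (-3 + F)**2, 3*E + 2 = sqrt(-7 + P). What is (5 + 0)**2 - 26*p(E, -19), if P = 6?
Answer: -965/3 + 572*I/9 ≈ -321.67 + 63.556*I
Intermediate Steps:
E = -2/3 + I/3 (E = -2/3 + sqrt(-7 + 6)/3 = -2/3 + sqrt(-1)/3 = -2/3 + I/3 ≈ -0.66667 + 0.33333*I)
(5 + 0)**2 - 26*p(E, -19) = (5 + 0)**2 - 26*(-3 + (-2/3 + I/3))**2 = 5**2 - 26*(-11/3 + I/3)**2 = 25 - 26*(-11/3 + I/3)**2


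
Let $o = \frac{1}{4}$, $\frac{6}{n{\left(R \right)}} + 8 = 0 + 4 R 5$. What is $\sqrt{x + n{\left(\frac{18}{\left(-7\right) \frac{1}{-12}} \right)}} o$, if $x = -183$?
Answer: $\frac{i \sqrt{207941955}}{4264} \approx 3.3818 i$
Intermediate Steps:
$n{\left(R \right)} = \frac{6}{-8 + 20 R}$ ($n{\left(R \right)} = \frac{6}{-8 + \left(0 + 4 R 5\right)} = \frac{6}{-8 + \left(0 + 20 R\right)} = \frac{6}{-8 + 20 R}$)
$o = \frac{1}{4} \approx 0.25$
$\sqrt{x + n{\left(\frac{18}{\left(-7\right) \frac{1}{-12}} \right)}} o = \sqrt{-183 + \frac{3}{2 \left(-2 + 5 \frac{18}{\left(-7\right) \frac{1}{-12}}\right)}} \frac{1}{4} = \sqrt{-183 + \frac{3}{2 \left(-2 + 5 \frac{18}{\left(-7\right) \left(- \frac{1}{12}\right)}\right)}} \frac{1}{4} = \sqrt{-183 + \frac{3}{2 \left(-2 + 5 \frac{18}{\frac{7}{12}}\right)}} \frac{1}{4} = \sqrt{-183 + \frac{3}{2 \left(-2 + 5 \cdot 18 \cdot \frac{12}{7}\right)}} \frac{1}{4} = \sqrt{-183 + \frac{3}{2 \left(-2 + 5 \cdot \frac{216}{7}\right)}} \frac{1}{4} = \sqrt{-183 + \frac{3}{2 \left(-2 + \frac{1080}{7}\right)}} \frac{1}{4} = \sqrt{-183 + \frac{3}{2 \cdot \frac{1066}{7}}} \cdot \frac{1}{4} = \sqrt{-183 + \frac{3}{2} \cdot \frac{7}{1066}} \cdot \frac{1}{4} = \sqrt{-183 + \frac{21}{2132}} \cdot \frac{1}{4} = \sqrt{- \frac{390135}{2132}} \cdot \frac{1}{4} = \frac{i \sqrt{207941955}}{1066} \cdot \frac{1}{4} = \frac{i \sqrt{207941955}}{4264}$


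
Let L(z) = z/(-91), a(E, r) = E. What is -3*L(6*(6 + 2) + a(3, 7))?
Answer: 153/91 ≈ 1.6813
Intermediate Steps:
L(z) = -z/91 (L(z) = z*(-1/91) = -z/91)
-3*L(6*(6 + 2) + a(3, 7)) = -(-3)*(6*(6 + 2) + 3)/91 = -(-3)*(6*8 + 3)/91 = -(-3)*(48 + 3)/91 = -(-3)*51/91 = -3*(-51/91) = 153/91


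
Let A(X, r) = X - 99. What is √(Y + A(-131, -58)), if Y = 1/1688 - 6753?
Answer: I*√4974241866/844 ≈ 83.564*I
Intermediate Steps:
A(X, r) = -99 + X
Y = -11399063/1688 (Y = 1/1688 - 6753 = -11399063/1688 ≈ -6753.0)
√(Y + A(-131, -58)) = √(-11399063/1688 + (-99 - 131)) = √(-11399063/1688 - 230) = √(-11787303/1688) = I*√4974241866/844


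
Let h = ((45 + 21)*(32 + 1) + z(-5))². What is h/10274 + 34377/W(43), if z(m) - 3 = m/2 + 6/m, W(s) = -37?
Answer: -17778579227/38013800 ≈ -467.69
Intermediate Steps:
z(m) = 3 + m/2 + 6/m (z(m) = 3 + (m/2 + 6/m) = 3 + m/2 + 6/m)
h = 474063529/100 (h = ((45 + 21)*(32 + 1) + (3 + (½)*(-5) + 6/(-5)))² = (66*33 + (3 - 5/2 + 6*(-⅕)))² = (2178 + (3 - 5/2 - 6/5))² = (2178 - 7/10)² = (21773/10)² = 474063529/100 ≈ 4.7406e+6)
h/10274 + 34377/W(43) = (474063529/100)/10274 + 34377/(-37) = (474063529/100)*(1/10274) + 34377*(-1/37) = 474063529/1027400 - 34377/37 = -17778579227/38013800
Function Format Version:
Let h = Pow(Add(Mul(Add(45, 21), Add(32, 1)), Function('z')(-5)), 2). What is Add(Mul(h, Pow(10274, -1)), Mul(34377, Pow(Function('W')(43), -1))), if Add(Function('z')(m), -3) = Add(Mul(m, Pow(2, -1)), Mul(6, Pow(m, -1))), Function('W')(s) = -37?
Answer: Rational(-17778579227, 38013800) ≈ -467.69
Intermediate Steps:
Function('z')(m) = Add(3, Mul(Rational(1, 2), m), Mul(6, Pow(m, -1))) (Function('z')(m) = Add(3, Add(Mul(m, Pow(2, -1)), Mul(6, Pow(m, -1)))) = Add(3, Add(Mul(m, Rational(1, 2)), Mul(6, Pow(m, -1)))) = Add(3, Add(Mul(Rational(1, 2), m), Mul(6, Pow(m, -1)))) = Add(3, Mul(Rational(1, 2), m), Mul(6, Pow(m, -1))))
h = Rational(474063529, 100) (h = Pow(Add(Mul(Add(45, 21), Add(32, 1)), Add(3, Mul(Rational(1, 2), -5), Mul(6, Pow(-5, -1)))), 2) = Pow(Add(Mul(66, 33), Add(3, Rational(-5, 2), Mul(6, Rational(-1, 5)))), 2) = Pow(Add(2178, Add(3, Rational(-5, 2), Rational(-6, 5))), 2) = Pow(Add(2178, Rational(-7, 10)), 2) = Pow(Rational(21773, 10), 2) = Rational(474063529, 100) ≈ 4.7406e+6)
Add(Mul(h, Pow(10274, -1)), Mul(34377, Pow(Function('W')(43), -1))) = Add(Mul(Rational(474063529, 100), Pow(10274, -1)), Mul(34377, Pow(-37, -1))) = Add(Mul(Rational(474063529, 100), Rational(1, 10274)), Mul(34377, Rational(-1, 37))) = Add(Rational(474063529, 1027400), Rational(-34377, 37)) = Rational(-17778579227, 38013800)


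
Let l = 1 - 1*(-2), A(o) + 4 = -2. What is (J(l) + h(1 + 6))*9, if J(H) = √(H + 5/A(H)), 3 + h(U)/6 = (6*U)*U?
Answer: 15714 + 3*√78/2 ≈ 15727.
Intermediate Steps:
A(o) = -6 (A(o) = -4 - 2 = -6)
h(U) = -18 + 36*U² (h(U) = -18 + 6*((6*U)*U) = -18 + 6*(6*U²) = -18 + 36*U²)
l = 3 (l = 1 + 2 = 3)
J(H) = √(-⅚ + H) (J(H) = √(H + 5/(-6)) = √(H + 5*(-⅙)) = √(H - ⅚) = √(-⅚ + H))
(J(l) + h(1 + 6))*9 = (√(-30 + 36*3)/6 + (-18 + 36*(1 + 6)²))*9 = (√(-30 + 108)/6 + (-18 + 36*7²))*9 = (√78/6 + (-18 + 36*49))*9 = (√78/6 + (-18 + 1764))*9 = (√78/6 + 1746)*9 = (1746 + √78/6)*9 = 15714 + 3*√78/2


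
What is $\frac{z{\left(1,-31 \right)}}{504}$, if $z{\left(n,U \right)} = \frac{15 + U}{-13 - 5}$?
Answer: $\frac{1}{567} \approx 0.0017637$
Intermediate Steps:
$z{\left(n,U \right)} = - \frac{5}{6} - \frac{U}{18}$ ($z{\left(n,U \right)} = \frac{15 + U}{-18} = \left(15 + U\right) \left(- \frac{1}{18}\right) = - \frac{5}{6} - \frac{U}{18}$)
$\frac{z{\left(1,-31 \right)}}{504} = \frac{- \frac{5}{6} - - \frac{31}{18}}{504} = \left(- \frac{5}{6} + \frac{31}{18}\right) \frac{1}{504} = \frac{8}{9} \cdot \frac{1}{504} = \frac{1}{567}$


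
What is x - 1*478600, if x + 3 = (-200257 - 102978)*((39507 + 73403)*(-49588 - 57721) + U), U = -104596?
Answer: 3674105572169107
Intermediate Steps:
x = 3674105572647707 (x = -3 + (-200257 - 102978)*((39507 + 73403)*(-49588 - 57721) - 104596) = -3 - 303235*(112910*(-107309) - 104596) = -3 - 303235*(-12116259190 - 104596) = -3 - 303235*(-12116363786) = -3 + 3674105572647710 = 3674105572647707)
x - 1*478600 = 3674105572647707 - 1*478600 = 3674105572647707 - 478600 = 3674105572169107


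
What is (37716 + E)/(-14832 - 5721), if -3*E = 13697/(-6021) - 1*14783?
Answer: -770286248/371248839 ≈ -2.0749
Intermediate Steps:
E = 89022140/18063 (E = -(13697/(-6021) - 1*14783)/3 = -(13697*(-1/6021) - 14783)/3 = -(-13697/6021 - 14783)/3 = -1/3*(-89022140/6021) = 89022140/18063 ≈ 4928.4)
(37716 + E)/(-14832 - 5721) = (37716 + 89022140/18063)/(-14832 - 5721) = (770286248/18063)/(-20553) = (770286248/18063)*(-1/20553) = -770286248/371248839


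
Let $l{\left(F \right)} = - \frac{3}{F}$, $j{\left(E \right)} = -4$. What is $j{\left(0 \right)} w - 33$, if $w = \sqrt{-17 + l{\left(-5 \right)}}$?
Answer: $-33 - \frac{4 i \sqrt{410}}{5} \approx -33.0 - 16.199 i$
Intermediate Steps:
$w = \frac{i \sqrt{410}}{5}$ ($w = \sqrt{-17 - \frac{3}{-5}} = \sqrt{-17 - - \frac{3}{5}} = \sqrt{-17 + \frac{3}{5}} = \sqrt{- \frac{82}{5}} = \frac{i \sqrt{410}}{5} \approx 4.0497 i$)
$j{\left(0 \right)} w - 33 = - 4 \frac{i \sqrt{410}}{5} - 33 = - \frac{4 i \sqrt{410}}{5} - 33 = -33 - \frac{4 i \sqrt{410}}{5}$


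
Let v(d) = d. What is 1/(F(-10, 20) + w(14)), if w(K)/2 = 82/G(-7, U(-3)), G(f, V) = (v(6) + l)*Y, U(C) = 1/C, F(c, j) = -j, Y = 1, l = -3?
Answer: 3/104 ≈ 0.028846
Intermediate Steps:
G(f, V) = 3 (G(f, V) = (6 - 3)*1 = 3*1 = 3)
w(K) = 164/3 (w(K) = 2*(82/3) = 164/3)
1/(F(-10, 20) + w(14)) = 1/(-1*20 + 164/3) = 1/(-20 + 164/3) = 1/(104/3) = 3/104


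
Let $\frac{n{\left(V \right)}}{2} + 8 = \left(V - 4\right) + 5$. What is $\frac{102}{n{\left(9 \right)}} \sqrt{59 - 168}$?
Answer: $\frac{51 i \sqrt{109}}{2} \approx 266.23 i$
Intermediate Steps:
$n{\left(V \right)} = -14 + 2 V$ ($n{\left(V \right)} = -16 + 2 \left(\left(V - 4\right) + 5\right) = -16 + 2 \left(\left(-4 + V\right) + 5\right) = -16 + 2 \left(1 + V\right) = -16 + \left(2 + 2 V\right) = -14 + 2 V$)
$\frac{102}{n{\left(9 \right)}} \sqrt{59 - 168} = \frac{102}{-14 + 2 \cdot 9} \sqrt{59 - 168} = \frac{102}{-14 + 18} \sqrt{-109} = \frac{102}{4} i \sqrt{109} = 102 \cdot \frac{1}{4} i \sqrt{109} = \frac{51 i \sqrt{109}}{2}$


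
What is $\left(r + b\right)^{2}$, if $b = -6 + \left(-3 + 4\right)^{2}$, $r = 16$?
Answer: $121$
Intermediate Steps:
$b = -5$ ($b = -6 + 1^{2} = -6 + 1 = -5$)
$\left(r + b\right)^{2} = \left(16 - 5\right)^{2} = 11^{2} = 121$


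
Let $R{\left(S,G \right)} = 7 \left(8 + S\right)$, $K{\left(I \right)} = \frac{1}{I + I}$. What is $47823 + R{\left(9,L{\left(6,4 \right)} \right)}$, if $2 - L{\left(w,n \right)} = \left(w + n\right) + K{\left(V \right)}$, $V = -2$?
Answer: $47942$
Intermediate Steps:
$K{\left(I \right)} = \frac{1}{2 I}$
$L{\left(w,n \right)} = \frac{9}{4} - n - w$ ($L{\left(w,n \right)} = 2 - \left(\left(w + n\right) + \frac{1}{2 \left(-2\right)}\right) = 2 - \left(\left(n + w\right) + \frac{1}{2} \left(- \frac{1}{2}\right)\right) = 2 - \left(\left(n + w\right) - \frac{1}{4}\right) = 2 - \left(- \frac{1}{4} + n + w\right) = \frac{9}{4} - n - w$)
$R{\left(S,G \right)} = 56 + 7 S$
$47823 + R{\left(9,L{\left(6,4 \right)} \right)} = 47823 + \left(56 + 7 \cdot 9\right) = 47823 + \left(56 + 63\right) = 47823 + 119 = 47942$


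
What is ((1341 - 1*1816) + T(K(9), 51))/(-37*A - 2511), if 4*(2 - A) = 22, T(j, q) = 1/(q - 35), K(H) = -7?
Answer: 7599/38104 ≈ 0.19943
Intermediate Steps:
T(j, q) = 1/(-35 + q)
A = -7/2 (A = 2 - ¼*22 = 2 - 11/2 = -7/2 ≈ -3.5000)
((1341 - 1*1816) + T(K(9), 51))/(-37*A - 2511) = ((1341 - 1*1816) + 1/(-35 + 51))/(-37*(-7/2) - 2511) = ((1341 - 1816) + 1/16)/(259/2 - 2511) = (-475 + 1/16)/(-4763/2) = -7599/16*(-2/4763) = 7599/38104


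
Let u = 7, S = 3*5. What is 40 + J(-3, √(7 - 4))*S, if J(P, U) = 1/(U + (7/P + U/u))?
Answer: 11485/673 - 7560*√3/673 ≈ -2.3912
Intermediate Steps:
S = 15
J(P, U) = 1/(7/P + 8*U/7) (J(P, U) = 1/(U + (7/P + U/7)) = 1/(7/P + 8*U/7))
40 + J(-3, √(7 - 4))*S = 40 + (7*(-3)/(49 + 8*(-3)*√(7 - 4)))*15 = 40 + (7*(-3)/(49 + 8*(-3)*√3))*15 = 40 + (7*(-3)/(49 - 24*√3))*15 = 40 - 21/(49 - 24*√3)*15 = 40 - 315/(49 - 24*√3)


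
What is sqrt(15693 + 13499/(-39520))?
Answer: sqrt(1531829436670)/9880 ≈ 125.27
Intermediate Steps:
sqrt(15693 + 13499/(-39520)) = sqrt(15693 + 13499*(-1/39520)) = sqrt(15693 - 13499/39520) = sqrt(620173861/39520) = sqrt(1531829436670)/9880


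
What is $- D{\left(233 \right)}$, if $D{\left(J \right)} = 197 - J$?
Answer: $36$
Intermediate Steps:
$- D{\left(233 \right)} = - (197 - 233) = \left(-1\right) \left(-36\right) = 36$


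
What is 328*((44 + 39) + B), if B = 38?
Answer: 39688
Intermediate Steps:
328*((44 + 39) + B) = 328*((44 + 39) + 38) = 328*(83 + 38) = 328*121 = 39688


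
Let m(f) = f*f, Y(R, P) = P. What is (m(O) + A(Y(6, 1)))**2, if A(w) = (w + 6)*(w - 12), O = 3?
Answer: 4624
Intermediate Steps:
m(f) = f**2
A(w) = (-12 + w)*(6 + w) (A(w) = (6 + w)*(-12 + w) = (-12 + w)*(6 + w))
(m(O) + A(Y(6, 1)))**2 = (3**2 + (-72 + 1**2 - 6*1))**2 = (9 + (-72 + 1 - 6))**2 = (9 - 77)**2 = (-68)**2 = 4624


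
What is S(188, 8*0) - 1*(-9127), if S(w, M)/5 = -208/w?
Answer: 428709/47 ≈ 9121.5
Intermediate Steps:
S(w, M) = -1040/w (S(w, M) = 5*(-208/w) = -1040/w)
S(188, 8*0) - 1*(-9127) = -1040/188 - 1*(-9127) = -1040*1/188 + 9127 = -260/47 + 9127 = 428709/47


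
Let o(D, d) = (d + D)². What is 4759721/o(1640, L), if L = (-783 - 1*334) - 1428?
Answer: 4759721/819025 ≈ 5.8114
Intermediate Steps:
L = -2545 (L = (-783 - 334) - 1428 = -1117 - 1428 = -2545)
o(D, d) = (D + d)²
4759721/o(1640, L) = 4759721/((1640 - 2545)²) = 4759721/((-905)²) = 4759721/819025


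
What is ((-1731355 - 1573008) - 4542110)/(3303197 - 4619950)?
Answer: 7846473/1316753 ≈ 5.9590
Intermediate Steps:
((-1731355 - 1573008) - 4542110)/(3303197 - 4619950) = (-3304363 - 4542110)/(-1316753) = -7846473*(-1/1316753) = 7846473/1316753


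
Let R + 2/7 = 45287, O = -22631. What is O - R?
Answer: -475424/7 ≈ -67918.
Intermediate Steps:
R = 317007/7 (R = -2/7 + 45287 = 317007/7 ≈ 45287.)
O - R = -22631 - 1*317007/7 = -22631 - 317007/7 = -475424/7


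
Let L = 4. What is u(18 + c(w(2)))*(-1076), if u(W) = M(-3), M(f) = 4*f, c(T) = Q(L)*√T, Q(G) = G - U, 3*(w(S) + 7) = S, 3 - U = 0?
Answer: 12912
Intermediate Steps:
U = 3 (U = 3 - 1*0 = 3 + 0 = 3)
w(S) = -7 + S/3
Q(G) = -3 + G (Q(G) = G - 1*3 = G - 3 = -3 + G)
c(T) = √T (c(T) = (-3 + 4)*√T = 1*√T = √T)
u(W) = -12 (u(W) = 4*(-3) = -12)
u(18 + c(w(2)))*(-1076) = -12*(-1076) = 12912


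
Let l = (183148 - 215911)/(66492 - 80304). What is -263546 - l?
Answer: -1213376705/4604 ≈ -2.6355e+5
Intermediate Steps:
l = 10921/4604 (l = -32763/(-13812) = -32763*(-1/13812) = 10921/4604 ≈ 2.3721)
-263546 - l = -263546 - 1*10921/4604 = -263546 - 10921/4604 = -1213376705/4604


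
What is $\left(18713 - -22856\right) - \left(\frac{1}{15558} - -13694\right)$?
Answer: $\frac{433679249}{15558} \approx 27875.0$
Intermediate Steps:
$\left(18713 - -22856\right) - \left(\frac{1}{15558} - -13694\right) = \left(18713 + 22856\right) - \left(\frac{1}{15558} + 13694\right) = 41569 - \frac{213051253}{15558} = \frac{433679249}{15558}$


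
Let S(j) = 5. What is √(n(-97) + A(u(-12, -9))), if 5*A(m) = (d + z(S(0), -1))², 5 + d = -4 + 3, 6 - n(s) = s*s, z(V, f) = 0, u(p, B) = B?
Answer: I*√234895/5 ≈ 96.932*I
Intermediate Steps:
n(s) = 6 - s² (n(s) = 6 - s*s = 6 - s²)
d = -6 (d = -5 + (-4 + 3) = -5 - 1 = -6)
A(m) = 36/5 (A(m) = (-6 + 0)²/5 = (⅕)*(-6)² = (⅕)*36 = 36/5)
√(n(-97) + A(u(-12, -9))) = √((6 - 1*(-97)²) + 36/5) = √((6 - 1*9409) + 36/5) = √((6 - 9409) + 36/5) = √(-9403 + 36/5) = √(-46979/5) = I*√234895/5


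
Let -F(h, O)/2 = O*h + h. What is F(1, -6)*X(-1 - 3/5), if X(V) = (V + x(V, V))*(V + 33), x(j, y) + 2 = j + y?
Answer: -10676/5 ≈ -2135.2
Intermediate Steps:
F(h, O) = -2*h - 2*O*h (F(h, O) = -2*(O*h + h) = -2*(h + O*h) = -2*h - 2*O*h)
x(j, y) = -2 + j + y (x(j, y) = -2 + (j + y) = -2 + j + y)
X(V) = (-2 + 3*V)*(33 + V) (X(V) = (V + (-2 + V + V))*(V + 33) = (V + (-2 + 2*V))*(33 + V) = (-2 + 3*V)*(33 + V))
F(1, -6)*X(-1 - 3/5) = (-2*1*(1 - 6))*(-66 + 3*(-1 - 3/5)² + 97*(-1 - 3/5)) = (-2*1*(-5))*(-66 + 3*(-1 - 3*⅕)² + 97*(-1 - 3*⅕)) = 10*(-66 + 3*(-1 - ⅗)² + 97*(-1 - ⅗)) = 10*(-66 + 3*(-8/5)² + 97*(-8/5)) = 10*(-66 + 3*(64/25) - 776/5) = 10*(-66 + 192/25 - 776/5) = 10*(-5338/25) = -10676/5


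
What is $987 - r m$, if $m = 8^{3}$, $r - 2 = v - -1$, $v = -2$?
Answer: $475$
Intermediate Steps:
$r = 1$ ($r = 2 - 1 = 1$)
$m = 512$
$987 - r m = 987 - 1 \cdot 512 = 987 - 512 = 475$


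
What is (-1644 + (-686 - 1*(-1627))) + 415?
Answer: -288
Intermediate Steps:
(-1644 + (-686 - 1*(-1627))) + 415 = (-1644 + (-686 + 1627)) + 415 = (-1644 + 941) + 415 = -703 + 415 = -288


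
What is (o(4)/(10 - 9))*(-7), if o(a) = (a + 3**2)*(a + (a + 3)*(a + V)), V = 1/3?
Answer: -9373/3 ≈ -3124.3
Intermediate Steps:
V = 1/3 ≈ 0.33333
o(a) = (9 + a)*(a + (3 + a)*(1/3 + a)) (o(a) = (a + 3**2)*(a + (a + 3)*(a + 1/3)) = (a + 9)*(a + (3 + a)*(1/3 + a)) = (9 + a)*(a + (3 + a)*(1/3 + a)))
(o(4)/(10 - 9))*(-7) = ((9 + 4**3 + 40*4 + (40/3)*4**2)/(10 - 9))*(-7) = ((9 + 64 + 160 + (40/3)*16)/1)*(-7) = ((9 + 64 + 160 + 640/3)*1)*(-7) = ((1339/3)*1)*(-7) = (1339/3)*(-7) = -9373/3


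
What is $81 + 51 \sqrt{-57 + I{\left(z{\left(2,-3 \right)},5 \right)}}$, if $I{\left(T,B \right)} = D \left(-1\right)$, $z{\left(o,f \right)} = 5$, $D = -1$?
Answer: $81 + 102 i \sqrt{14} \approx 81.0 + 381.65 i$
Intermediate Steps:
$I{\left(T,B \right)} = 1$ ($I{\left(T,B \right)} = \left(-1\right) \left(-1\right) = 1$)
$81 + 51 \sqrt{-57 + I{\left(z{\left(2,-3 \right)},5 \right)}} = 81 + 51 \sqrt{-57 + 1} = 81 + 51 \sqrt{-56} = 81 + 51 \cdot 2 i \sqrt{14} = 81 + 102 i \sqrt{14}$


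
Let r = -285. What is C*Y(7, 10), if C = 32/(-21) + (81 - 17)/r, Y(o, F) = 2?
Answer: -6976/1995 ≈ -3.4967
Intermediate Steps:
C = -3488/1995 (C = 32/(-21) + (81 - 17)/(-285) = 32*(-1/21) + 64*(-1/285) = -32/21 - 64/285 = -3488/1995 ≈ -1.7484)
C*Y(7, 10) = -3488/1995*2 = -6976/1995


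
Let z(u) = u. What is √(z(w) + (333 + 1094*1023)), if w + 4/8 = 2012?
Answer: √4486026/2 ≈ 1059.0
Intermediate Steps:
w = 4023/2 (w = -½ + 2012 = 4023/2 ≈ 2011.5)
√(z(w) + (333 + 1094*1023)) = √(4023/2 + (333 + 1094*1023)) = √(4023/2 + (333 + 1119162)) = √(4023/2 + 1119495) = √(2243013/2) = √4486026/2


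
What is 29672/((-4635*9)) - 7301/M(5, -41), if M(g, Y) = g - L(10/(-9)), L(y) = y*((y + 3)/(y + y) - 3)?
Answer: -5482487606/542295 ≈ -10110.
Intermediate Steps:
L(y) = y*(-3 + (3 + y)/(2*y)) (L(y) = y*((3 + y)/((2*y)) - 3) = y*((3 + y)*(1/(2*y)) - 3) = y*((3 + y)/(2*y) - 3) = y*(-3 + (3 + y)/(2*y)))
M(g, Y) = -77/18 + g (M(g, Y) = g - (3/2 - 25/(-9)) = g - (3/2 - 25*(-1)/9) = g - (3/2 - 5/2*(-10/9)) = g - (3/2 + 25/9) = g - 1*77/18 = g - 77/18 = -77/18 + g)
29672/((-4635*9)) - 7301/M(5, -41) = 29672/((-4635*9)) - 7301/(-77/18 + 5) = 29672/(-41715) - 7301/13/18 = 29672*(-1/41715) - 7301*18/13 = -29672/41715 - 131418/13 = -5482487606/542295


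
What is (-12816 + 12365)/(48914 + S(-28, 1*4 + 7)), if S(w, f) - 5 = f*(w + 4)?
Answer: -451/48655 ≈ -0.0092693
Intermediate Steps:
S(w, f) = 5 + f*(4 + w) (S(w, f) = 5 + f*(w + 4) = 5 + f*(4 + w))
(-12816 + 12365)/(48914 + S(-28, 1*4 + 7)) = (-12816 + 12365)/(48914 + (5 + 4*(1*4 + 7) + (1*4 + 7)*(-28))) = -451/(48914 + (5 + 4*(4 + 7) + (4 + 7)*(-28))) = -451/(48914 + (5 + 4*11 + 11*(-28))) = -451/(48914 + (5 + 44 - 308)) = -451/(48914 - 259) = -451/48655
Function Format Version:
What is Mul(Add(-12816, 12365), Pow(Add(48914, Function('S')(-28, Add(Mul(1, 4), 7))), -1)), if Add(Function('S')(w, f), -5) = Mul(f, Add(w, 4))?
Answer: Rational(-451, 48655) ≈ -0.0092693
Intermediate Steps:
Function('S')(w, f) = Add(5, Mul(f, Add(4, w))) (Function('S')(w, f) = Add(5, Mul(f, Add(w, 4))) = Add(5, Mul(f, Add(4, w))))
Mul(Add(-12816, 12365), Pow(Add(48914, Function('S')(-28, Add(Mul(1, 4), 7))), -1)) = Mul(Add(-12816, 12365), Pow(Add(48914, Add(5, Mul(4, Add(Mul(1, 4), 7)), Mul(Add(Mul(1, 4), 7), -28))), -1)) = Mul(-451, Pow(Add(48914, Add(5, Mul(4, Add(4, 7)), Mul(Add(4, 7), -28))), -1)) = Mul(-451, Pow(Add(48914, Add(5, Mul(4, 11), Mul(11, -28))), -1)) = Mul(-451, Pow(Add(48914, Add(5, 44, -308)), -1)) = Mul(-451, Pow(Add(48914, -259), -1)) = Mul(-451, Pow(48655, -1)) = Mul(-451, Rational(1, 48655)) = Rational(-451, 48655)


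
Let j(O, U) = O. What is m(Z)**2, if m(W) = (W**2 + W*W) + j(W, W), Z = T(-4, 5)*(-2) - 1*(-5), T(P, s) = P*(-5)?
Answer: 5832225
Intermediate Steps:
T(P, s) = -5*P
Z = -35 (Z = -5*(-4)*(-2) - 1*(-5) = 20*(-2) + 5 = -40 + 5 = -35)
m(W) = W + 2*W**2 (m(W) = (W**2 + W*W) + W = (W**2 + W**2) + W = 2*W**2 + W = W + 2*W**2)
m(Z)**2 = (-35*(1 + 2*(-35)))**2 = (-35*(1 - 70))**2 = (-35*(-69))**2 = 2415**2 = 5832225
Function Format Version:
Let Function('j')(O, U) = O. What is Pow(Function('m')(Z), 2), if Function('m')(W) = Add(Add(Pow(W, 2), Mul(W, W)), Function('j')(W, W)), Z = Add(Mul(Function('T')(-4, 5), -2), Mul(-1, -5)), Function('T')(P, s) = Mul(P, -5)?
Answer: 5832225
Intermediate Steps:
Function('T')(P, s) = Mul(-5, P)
Z = -35 (Z = Add(Mul(Mul(-5, -4), -2), Mul(-1, -5)) = Add(Mul(20, -2), 5) = Add(-40, 5) = -35)
Function('m')(W) = Add(W, Mul(2, Pow(W, 2))) (Function('m')(W) = Add(Add(Pow(W, 2), Mul(W, W)), W) = Add(Add(Pow(W, 2), Pow(W, 2)), W) = Add(Mul(2, Pow(W, 2)), W) = Add(W, Mul(2, Pow(W, 2))))
Pow(Function('m')(Z), 2) = Pow(Mul(-35, Add(1, Mul(2, -35))), 2) = Pow(Mul(-35, Add(1, -70)), 2) = Pow(Mul(-35, -69), 2) = Pow(2415, 2) = 5832225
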